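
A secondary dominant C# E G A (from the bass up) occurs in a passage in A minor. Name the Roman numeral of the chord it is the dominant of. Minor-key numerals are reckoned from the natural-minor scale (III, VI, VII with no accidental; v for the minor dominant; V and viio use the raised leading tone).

The chord is a dominant seventh chord on A.
A dominant resolves down a perfect fifth: A → D. In A minor, D is scale degree 4, i.e. iv.

iv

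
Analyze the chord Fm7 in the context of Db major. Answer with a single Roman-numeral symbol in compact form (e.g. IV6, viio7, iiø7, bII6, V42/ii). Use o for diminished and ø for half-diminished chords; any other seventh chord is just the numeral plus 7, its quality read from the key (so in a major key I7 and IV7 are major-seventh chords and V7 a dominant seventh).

iii7

The pitches F-Ab-C-Eb form a minor seventh chord rooted on F.
F is scale degree 3 in Db major, and a minor seventh chord on that degree is written iii7.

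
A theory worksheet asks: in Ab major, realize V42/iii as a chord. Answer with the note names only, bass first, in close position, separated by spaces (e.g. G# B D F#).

V42/iii is a secondary dominant — the dominant seventh of iii. iii in Ab major is C, so the applied chord's root is G, a perfect fifth above.
Building a dominant seventh chord on G gives G-B-D-F.
The figured bass 42 indicates third inversion, placing the seventh (F) in the bass: F-G-B-D.

F G B D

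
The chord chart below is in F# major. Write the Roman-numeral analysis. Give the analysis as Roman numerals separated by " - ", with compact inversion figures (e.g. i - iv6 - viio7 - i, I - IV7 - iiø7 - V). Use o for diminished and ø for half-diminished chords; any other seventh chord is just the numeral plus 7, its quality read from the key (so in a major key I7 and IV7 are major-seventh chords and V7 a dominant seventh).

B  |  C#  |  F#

IV - V - I

B: major triad on B = scale degree 4 → IV.
C#: major triad on C# = scale degree 5 → V.
F#: major triad on F# = scale degree 1 → I.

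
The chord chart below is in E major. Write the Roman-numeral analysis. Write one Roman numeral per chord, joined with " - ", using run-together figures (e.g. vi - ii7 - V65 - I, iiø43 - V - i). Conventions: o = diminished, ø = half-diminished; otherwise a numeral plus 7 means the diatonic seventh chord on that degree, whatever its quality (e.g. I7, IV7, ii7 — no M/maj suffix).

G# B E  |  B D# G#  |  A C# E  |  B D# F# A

G#-B-E: root E is the tonic; major triad there is I6.
B-D#-G#: minor triad on G# = scale degree 3 → iii6.
A-C#-E: root A is the subdominant; major triad there is IV.
B-D#-F#-A has root B, degree 5 in E major, so V7.

I6 - iii6 - IV - V7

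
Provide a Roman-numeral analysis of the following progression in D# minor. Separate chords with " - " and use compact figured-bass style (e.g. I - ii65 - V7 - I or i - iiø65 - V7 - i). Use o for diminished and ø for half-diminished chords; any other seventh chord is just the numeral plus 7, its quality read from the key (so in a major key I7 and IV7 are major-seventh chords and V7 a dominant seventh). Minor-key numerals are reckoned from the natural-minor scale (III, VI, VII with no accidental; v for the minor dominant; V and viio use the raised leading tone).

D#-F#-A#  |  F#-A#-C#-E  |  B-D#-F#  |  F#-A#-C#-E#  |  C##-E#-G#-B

D#-F#-A#: root D# is the tonic; minor triad there is i.
F#-A#-C#-E: a dominant seventh chord on F#, the applied dominant of VI → V7/VI.
B-D#-F#: major triad on B = scale degree 6 → VI.
F#-A#-C#-E# has root F#, degree 3 in D# minor, so III7.
C##-E#-G#-B: root C## is the leading tone; fully diminished seventh chord there is viio7.

i - V7/VI - VI - III7 - viio7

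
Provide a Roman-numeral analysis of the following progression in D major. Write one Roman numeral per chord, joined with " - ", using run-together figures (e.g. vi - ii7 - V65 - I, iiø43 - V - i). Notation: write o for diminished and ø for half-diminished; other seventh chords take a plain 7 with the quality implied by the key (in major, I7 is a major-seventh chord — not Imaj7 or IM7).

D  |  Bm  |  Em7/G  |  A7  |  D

I - vi - ii65 - V7 - I

D: root D is the tonic; major triad there is I.
Bm: minor triad on B = scale degree 6 → vi.
Em7/G: root E is the supertonic; minor seventh chord there is ii65.
A7: root A is the dominant; dominant seventh chord there is V7.
D: root D is the tonic; major triad there is I.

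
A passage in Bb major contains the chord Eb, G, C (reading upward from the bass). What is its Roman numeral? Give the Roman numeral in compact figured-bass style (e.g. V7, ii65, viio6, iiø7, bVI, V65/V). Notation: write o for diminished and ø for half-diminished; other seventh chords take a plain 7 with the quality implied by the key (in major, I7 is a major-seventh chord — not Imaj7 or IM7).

ii6

The pitches C-Eb-G form a minor triad rooted on C.
C is scale degree 2 in Bb major, and a minor triad on that degree is written ii.
With Eb in the bass the chord is in first inversion, so the figured bass is 6.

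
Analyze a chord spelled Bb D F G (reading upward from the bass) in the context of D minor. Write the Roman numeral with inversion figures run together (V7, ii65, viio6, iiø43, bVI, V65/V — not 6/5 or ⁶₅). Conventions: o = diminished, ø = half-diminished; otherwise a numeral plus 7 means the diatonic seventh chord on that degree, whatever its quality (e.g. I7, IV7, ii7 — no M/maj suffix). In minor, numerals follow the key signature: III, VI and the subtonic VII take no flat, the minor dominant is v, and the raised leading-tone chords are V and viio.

The pitches G-Bb-D-F form a minor seventh chord rooted on G.
In D minor, G is the subdominant; the diatonic minor seventh chord there is iv7.
With Bb in the bass the chord is in first inversion, so the figured bass is 65.

iv65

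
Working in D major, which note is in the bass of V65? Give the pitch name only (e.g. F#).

C#

V in D major has root A; the chord is A-C#-E-G.
The figure 65 means first inversion — the third is in the bass.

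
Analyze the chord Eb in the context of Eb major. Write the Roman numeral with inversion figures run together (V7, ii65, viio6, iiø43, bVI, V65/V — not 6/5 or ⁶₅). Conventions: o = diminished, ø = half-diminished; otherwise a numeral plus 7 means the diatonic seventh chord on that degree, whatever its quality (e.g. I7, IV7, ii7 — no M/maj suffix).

Stacked in thirds the chord is Eb-G-Bb: a major triad on Eb.
In Eb major, Eb is the tonic; the diatonic major triad there is I.

I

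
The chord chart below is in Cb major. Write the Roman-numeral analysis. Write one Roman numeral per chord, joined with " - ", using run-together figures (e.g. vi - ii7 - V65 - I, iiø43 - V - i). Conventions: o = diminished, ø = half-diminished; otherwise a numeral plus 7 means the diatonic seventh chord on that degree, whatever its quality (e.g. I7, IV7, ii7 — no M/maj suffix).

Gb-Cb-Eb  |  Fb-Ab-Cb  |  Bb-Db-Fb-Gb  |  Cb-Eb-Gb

I64 - IV - V65 - I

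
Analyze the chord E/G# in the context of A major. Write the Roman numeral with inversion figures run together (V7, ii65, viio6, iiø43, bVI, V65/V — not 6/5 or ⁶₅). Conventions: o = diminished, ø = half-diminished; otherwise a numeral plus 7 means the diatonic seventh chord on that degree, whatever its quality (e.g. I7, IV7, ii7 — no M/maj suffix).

V6

Stacked in thirds the chord is E-G#-B: a major triad on E.
E is scale degree 5 in A major, and a major triad on that degree is written V.
With G# in the bass the chord is in first inversion, so the figured bass is 6.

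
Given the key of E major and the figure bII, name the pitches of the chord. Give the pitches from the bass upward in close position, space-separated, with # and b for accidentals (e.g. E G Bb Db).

F A C

Scale degree 2 in E major is F#; lowering it a half step gives F. bII is the Neapolitan chord — a major triad on the lowered second degree.
So the chord is F-A-C.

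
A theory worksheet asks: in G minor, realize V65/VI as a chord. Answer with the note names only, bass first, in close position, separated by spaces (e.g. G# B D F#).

The slash means an applied dominant: we want the dominant of VI. In G minor, VI is Eb major, and its dominant is built on Bb.
Building a dominant seventh chord on Bb gives Bb-D-F-Ab.
The figured bass 65 indicates first inversion, placing the third (D) in the bass: D-F-Ab-Bb.

D F Ab Bb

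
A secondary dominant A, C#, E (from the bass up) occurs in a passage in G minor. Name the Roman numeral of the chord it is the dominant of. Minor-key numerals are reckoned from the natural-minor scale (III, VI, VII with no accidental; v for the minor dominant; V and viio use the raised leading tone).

V

The chord is a major triad on A.
A dominant resolves down a perfect fifth: A → D. In G minor, D is scale degree 5, i.e. V.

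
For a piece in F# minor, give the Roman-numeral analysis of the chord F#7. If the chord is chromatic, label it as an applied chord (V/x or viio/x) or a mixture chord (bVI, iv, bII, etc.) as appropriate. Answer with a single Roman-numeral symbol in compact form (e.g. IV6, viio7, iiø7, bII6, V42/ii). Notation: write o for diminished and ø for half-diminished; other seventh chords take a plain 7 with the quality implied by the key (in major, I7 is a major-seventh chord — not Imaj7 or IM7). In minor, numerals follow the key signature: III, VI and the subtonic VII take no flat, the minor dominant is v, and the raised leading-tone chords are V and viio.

V7/iv

The pitches F#-A#-C#-E form a dominant seventh chord rooted on F#.
F# is not a diatonic chord root with this quality in F# minor, but it lies a perfect fifth above B (iv), so the chord functions as an applied dominant of iv.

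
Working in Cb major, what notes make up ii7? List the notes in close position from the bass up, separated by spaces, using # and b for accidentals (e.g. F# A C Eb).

The numeral's case and figure indicate a minor seventh chord. In Cb major its root, scale degree 2, is Db.
Stacking thirds from Db gives Db-Fb-Ab-Cb.

Db Fb Ab Cb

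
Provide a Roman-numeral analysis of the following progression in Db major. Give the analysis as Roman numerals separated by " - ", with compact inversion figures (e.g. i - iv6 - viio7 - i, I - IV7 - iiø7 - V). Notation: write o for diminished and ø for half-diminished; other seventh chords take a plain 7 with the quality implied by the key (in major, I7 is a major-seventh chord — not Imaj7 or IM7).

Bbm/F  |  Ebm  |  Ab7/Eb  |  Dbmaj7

Bbm/F has root Bb, degree 6 in Db major, so vi64.
Ebm: minor triad on Eb = scale degree 2 → ii.
Ab7/Eb: root Ab is the dominant; dominant seventh chord there is V43.
Dbmaj7 has root Db, degree 1 in Db major, so I7.

vi64 - ii - V43 - I7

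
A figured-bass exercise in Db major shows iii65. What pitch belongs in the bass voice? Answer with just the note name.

Ab

iii in Db major has root F; the chord is F-Ab-C-Eb.
The figure 65 means first inversion — the third is in the bass.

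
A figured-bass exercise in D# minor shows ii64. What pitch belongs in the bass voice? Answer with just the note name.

B#

ii in D# minor has root E#; the chord is E#-G#-B#.
The figure 64 means second inversion — the fifth is in the bass.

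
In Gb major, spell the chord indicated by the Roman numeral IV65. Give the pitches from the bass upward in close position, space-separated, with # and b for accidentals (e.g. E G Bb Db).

The numeral's case and figure indicate a major seventh chord. In Gb major its root, the subdominant, is Cb.
That chord is spelled Cb-Eb-Gb-Bb.
The figured bass 65 indicates first inversion, placing the third (Eb) in the bass: Eb-Gb-Bb-Cb.

Eb Gb Bb Cb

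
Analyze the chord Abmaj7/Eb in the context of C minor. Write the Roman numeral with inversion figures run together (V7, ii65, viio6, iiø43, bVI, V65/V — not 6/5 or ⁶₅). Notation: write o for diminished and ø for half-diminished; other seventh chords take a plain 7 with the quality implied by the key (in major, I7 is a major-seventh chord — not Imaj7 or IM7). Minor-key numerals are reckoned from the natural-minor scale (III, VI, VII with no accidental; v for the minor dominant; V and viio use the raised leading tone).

VI43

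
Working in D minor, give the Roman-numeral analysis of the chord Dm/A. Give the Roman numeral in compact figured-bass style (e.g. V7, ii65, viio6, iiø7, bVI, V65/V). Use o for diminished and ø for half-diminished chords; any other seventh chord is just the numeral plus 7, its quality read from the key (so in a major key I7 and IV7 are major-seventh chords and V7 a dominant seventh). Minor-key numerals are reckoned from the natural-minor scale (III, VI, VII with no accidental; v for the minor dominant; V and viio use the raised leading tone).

i64

The pitches D-F-A form a minor triad rooted on D.
D is scale degree 1 in D minor, and a minor triad on that degree is written i.
With A in the bass the chord is in second inversion, so the figured bass is 64.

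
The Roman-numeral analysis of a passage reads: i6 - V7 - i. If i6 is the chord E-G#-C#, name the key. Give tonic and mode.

The anchor chord is a minor triad on C#, labeled i6.
If C# is scale degree 1 and the mode makes that degree carry a minor triad, the tonic is C# and the mode is minor.

C# minor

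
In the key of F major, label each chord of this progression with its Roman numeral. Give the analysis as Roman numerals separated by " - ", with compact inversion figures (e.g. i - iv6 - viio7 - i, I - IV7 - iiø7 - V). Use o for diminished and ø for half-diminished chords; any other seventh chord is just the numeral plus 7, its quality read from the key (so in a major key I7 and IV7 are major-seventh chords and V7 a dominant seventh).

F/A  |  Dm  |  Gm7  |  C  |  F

I6 - vi - ii7 - V - I

F/A has root F, degree 1 in F major, so I6.
Dm has root D, degree 6 in F major, so vi.
Gm7 has root G, degree 2 in F major, so ii7.
C: major triad on C = scale degree 5 → V.
F: major triad on F = scale degree 1 → I.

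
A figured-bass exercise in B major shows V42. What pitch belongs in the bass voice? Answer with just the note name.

E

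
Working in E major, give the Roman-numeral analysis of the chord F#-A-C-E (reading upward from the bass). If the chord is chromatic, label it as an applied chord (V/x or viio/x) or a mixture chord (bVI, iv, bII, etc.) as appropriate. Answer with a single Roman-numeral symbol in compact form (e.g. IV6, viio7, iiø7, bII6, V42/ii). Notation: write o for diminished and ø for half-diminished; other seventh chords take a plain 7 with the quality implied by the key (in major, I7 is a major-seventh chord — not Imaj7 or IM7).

iiø7

The pitches F#-A-C-E form a half-diminished seventh chord rooted on F#.
F# is the second degree of E major. This is the half-diminished supertonic seventh, borrowed from the parallel minor.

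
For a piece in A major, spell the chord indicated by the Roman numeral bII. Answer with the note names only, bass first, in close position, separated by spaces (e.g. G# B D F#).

Bb D F

Scale degree 2 in A major is B; lowering it a half step gives Bb. bII is the Neapolitan chord — a major triad on the lowered second degree.
So the chord is Bb-D-F, a major triad.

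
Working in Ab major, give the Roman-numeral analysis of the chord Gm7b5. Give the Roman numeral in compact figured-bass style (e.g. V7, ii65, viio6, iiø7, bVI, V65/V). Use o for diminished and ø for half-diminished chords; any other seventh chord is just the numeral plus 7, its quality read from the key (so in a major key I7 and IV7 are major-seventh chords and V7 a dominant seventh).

Stacked in thirds the chord is G-Bb-Db-F: a half-diminished seventh chord on G.
In Ab major, G is the leading tone; the diatonic half-diminished seventh chord there is viiø7.

viiø7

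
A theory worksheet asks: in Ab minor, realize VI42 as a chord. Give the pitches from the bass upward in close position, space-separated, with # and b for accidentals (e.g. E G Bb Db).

Eb Fb Ab Cb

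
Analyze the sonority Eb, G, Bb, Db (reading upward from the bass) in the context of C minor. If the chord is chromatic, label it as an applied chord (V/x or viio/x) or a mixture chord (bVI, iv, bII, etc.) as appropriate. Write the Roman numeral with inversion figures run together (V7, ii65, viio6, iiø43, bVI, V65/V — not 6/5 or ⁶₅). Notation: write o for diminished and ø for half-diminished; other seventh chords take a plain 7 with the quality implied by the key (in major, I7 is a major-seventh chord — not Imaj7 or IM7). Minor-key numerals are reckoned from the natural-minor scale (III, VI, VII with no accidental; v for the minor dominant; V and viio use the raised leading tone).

The pitches Eb-G-Bb-Db form a dominant seventh chord rooted on Eb.
Eb is not a diatonic chord root with this quality in C minor, but it lies a perfect fifth above Ab (VI), so the chord functions as an applied dominant of VI.

V7/VI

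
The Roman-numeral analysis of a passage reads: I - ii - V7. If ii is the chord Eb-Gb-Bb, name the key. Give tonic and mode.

Db major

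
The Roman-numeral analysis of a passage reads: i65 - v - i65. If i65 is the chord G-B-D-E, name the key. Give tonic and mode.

The anchor chord is a minor seventh chord on E, labeled i65.
If E is scale degree 1 and the mode makes that degree carry a minor seventh chord, the tonic is E and the mode is minor.

E minor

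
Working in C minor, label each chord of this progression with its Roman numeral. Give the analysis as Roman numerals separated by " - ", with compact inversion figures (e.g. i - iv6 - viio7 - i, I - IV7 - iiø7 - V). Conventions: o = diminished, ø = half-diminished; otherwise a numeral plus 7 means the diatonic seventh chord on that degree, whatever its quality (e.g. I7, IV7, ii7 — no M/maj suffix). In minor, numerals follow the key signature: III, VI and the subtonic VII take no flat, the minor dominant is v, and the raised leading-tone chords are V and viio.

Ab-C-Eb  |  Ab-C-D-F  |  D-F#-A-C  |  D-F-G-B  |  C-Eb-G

Ab-C-Eb: root Ab is the submediant; major triad there is VI.
Ab-C-D-F: half-diminished seventh chord on D = scale degree 2 → iiø43.
D-F#-A-C: chromatic; D is V of V, so V7/V.
D-F-G-B: root G is the dominant; dominant seventh chord there is V43.
C-Eb-G: root C is the tonic; minor triad there is i.

VI - iiø43 - V7/V - V43 - i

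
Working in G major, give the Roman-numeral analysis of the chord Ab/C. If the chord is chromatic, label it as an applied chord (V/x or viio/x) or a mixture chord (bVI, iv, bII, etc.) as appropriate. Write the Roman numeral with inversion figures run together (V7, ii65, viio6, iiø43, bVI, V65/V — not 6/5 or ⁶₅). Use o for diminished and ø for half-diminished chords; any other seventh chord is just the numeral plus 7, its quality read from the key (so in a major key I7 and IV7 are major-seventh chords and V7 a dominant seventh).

bII6

The pitches Ab-C-Eb form a major triad rooted on Ab.
Ab is the lowered second degree of G major (diatonic 2 would be A). This is the Neapolitan sixth — a major triad on the lowered second degree, here in its customary first inversion.
With C in the bass the chord is in first inversion, so the figured bass is 6.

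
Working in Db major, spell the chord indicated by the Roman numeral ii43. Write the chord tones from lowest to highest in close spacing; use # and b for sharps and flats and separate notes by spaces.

The numeral's case and figure indicate a minor seventh chord. In Db major its root, the second degree, is Eb.
Stacking thirds from Eb gives Eb-Gb-Bb-Db.
The figured bass 43 indicates second inversion, placing the fifth (Bb) in the bass: Bb-Db-Eb-Gb.

Bb Db Eb Gb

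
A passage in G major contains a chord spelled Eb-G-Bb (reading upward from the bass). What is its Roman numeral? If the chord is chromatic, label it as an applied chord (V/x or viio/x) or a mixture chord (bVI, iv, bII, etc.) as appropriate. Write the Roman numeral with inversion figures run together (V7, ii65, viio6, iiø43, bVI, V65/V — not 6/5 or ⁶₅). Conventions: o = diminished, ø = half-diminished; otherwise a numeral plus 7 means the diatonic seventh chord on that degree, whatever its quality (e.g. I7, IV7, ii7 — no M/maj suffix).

bVI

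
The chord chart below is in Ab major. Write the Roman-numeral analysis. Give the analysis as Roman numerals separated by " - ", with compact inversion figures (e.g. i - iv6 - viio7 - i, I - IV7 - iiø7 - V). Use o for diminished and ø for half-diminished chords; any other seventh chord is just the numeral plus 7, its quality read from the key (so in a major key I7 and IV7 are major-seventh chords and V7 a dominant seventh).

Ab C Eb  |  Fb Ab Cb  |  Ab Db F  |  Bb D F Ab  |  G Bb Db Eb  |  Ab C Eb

I - bVI - IV64 - V7/V - V65 - I

Ab-C-Eb: major triad on Ab = scale degree 1 → I.
Fb-Ab-Cb is non-diatonic — bVI, a mixture chord from Ab minor.
Ab-Db-F: major triad on Db = scale degree 4 → IV64.
Bb-D-F-Ab is the secondary dominant of V (dominant seventh chord on Bb): V7/V.
G-Bb-Db-Eb has root Eb, degree 5 in Ab major, so V65.
Ab-C-Eb has root Ab, degree 1 in Ab major, so I.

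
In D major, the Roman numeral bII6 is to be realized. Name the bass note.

bII in D major has root Eb; the chord is Eb-G-Bb.
The figure 6 means first inversion — the third is in the bass.

G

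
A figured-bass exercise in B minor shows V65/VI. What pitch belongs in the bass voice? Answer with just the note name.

F#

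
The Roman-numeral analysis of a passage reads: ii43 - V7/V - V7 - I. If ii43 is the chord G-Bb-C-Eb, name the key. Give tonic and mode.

Bb major

ii43 is given as G-Bb-C-Eb — a minor seventh chord with root C.
ii43 on C implies C is the supertonic; that puts the tonic at Bb, and the lowercase numeral fits major mode.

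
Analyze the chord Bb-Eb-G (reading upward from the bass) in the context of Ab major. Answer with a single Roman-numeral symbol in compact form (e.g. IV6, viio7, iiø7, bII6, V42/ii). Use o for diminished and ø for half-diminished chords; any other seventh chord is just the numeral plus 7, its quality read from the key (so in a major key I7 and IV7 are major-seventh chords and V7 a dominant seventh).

The pitches Eb-G-Bb form a major triad rooted on Eb.
In Ab major, Eb is the dominant; the diatonic major triad there is V.
With Bb in the bass the chord is in second inversion, so the figured bass is 64.

V64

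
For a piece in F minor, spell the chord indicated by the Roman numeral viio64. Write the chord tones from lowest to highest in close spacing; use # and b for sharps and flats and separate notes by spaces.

Bb E G

In F minor, the leading-tone chord is built on the raised seventh degree, E.
Stacking thirds from E gives E-G-Bb.
The figured bass 64 indicates second inversion, placing the fifth (Bb) in the bass: Bb-E-G.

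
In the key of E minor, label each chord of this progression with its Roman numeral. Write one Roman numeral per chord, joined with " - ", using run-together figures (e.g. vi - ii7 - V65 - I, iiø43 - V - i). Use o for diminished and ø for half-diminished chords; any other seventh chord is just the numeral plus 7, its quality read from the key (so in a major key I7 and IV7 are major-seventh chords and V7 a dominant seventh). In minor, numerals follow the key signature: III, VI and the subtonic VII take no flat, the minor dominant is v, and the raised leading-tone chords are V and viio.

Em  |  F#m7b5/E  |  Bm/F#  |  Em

Em has root E, degree 1 in E minor, so i.
F#m7b5/E has root F#, degree 2 in E minor, so iiø42.
Bm/F#: root B is the dominant; minor triad there is v64.
Em: root E is the tonic; minor triad there is i.

i - iiø42 - v64 - i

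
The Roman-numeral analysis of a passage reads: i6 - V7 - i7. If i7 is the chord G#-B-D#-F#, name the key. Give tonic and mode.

G# minor

The chord G#m7 is a minor seventh chord rooted on G#; its label is i7.
If G# is scale degree 1 and the mode makes that degree carry a minor seventh chord, the tonic is G# and the mode is minor.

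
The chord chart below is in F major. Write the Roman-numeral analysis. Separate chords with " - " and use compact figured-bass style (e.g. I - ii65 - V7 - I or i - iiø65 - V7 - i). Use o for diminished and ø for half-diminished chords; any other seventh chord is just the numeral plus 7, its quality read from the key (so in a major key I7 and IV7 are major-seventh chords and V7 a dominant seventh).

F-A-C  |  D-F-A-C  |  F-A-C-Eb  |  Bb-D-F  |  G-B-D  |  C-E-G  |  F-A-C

I - vi7 - V7/IV - IV - V/V - V - I

F-A-C: root F is the tonic; major triad there is I.
D-F-A-C: root D is the submediant; minor seventh chord there is vi7.
F-A-C-Eb: chromatic; F is V of IV, so V7/IV.
Bb-D-F has root Bb, degree 4 in F major, so IV.
G-B-D: a major triad on G, the applied dominant of V → V/V.
C-E-G: root C is the dominant; major triad there is V.
F-A-C: root F is the tonic; major triad there is I.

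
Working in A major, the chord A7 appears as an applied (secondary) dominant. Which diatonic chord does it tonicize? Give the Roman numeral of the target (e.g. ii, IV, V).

IV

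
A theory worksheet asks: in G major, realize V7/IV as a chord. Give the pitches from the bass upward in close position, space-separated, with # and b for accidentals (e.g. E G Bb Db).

G B D F

V7/IV is a secondary dominant — the dominant seventh of IV. IV in G major is C, so the applied chord's root is G, a perfect fifth above.
Building a dominant seventh chord on G gives G-B-D-F.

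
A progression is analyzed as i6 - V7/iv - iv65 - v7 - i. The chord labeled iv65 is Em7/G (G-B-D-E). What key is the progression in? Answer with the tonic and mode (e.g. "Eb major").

The chord Em7/G is a minor seventh chord rooted on E; its label is iv65.
If E is scale degree 4 and the mode makes that degree carry a minor seventh chord, the tonic is B and the mode is minor.

B minor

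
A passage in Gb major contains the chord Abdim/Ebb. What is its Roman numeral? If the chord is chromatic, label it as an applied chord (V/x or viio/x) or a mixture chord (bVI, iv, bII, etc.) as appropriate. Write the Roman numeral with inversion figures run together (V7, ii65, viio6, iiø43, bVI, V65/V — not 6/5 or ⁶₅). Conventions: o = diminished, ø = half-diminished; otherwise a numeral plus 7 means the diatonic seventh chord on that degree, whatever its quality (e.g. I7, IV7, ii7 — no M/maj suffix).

Stacked in thirds the chord is Ab-Cb-Ebb: a diminished triad on Ab.
Ab is the second degree of Gb major. This is the diminished supertonic triad, borrowed from the parallel minor.
With Ebb in the bass the chord is in second inversion, so the figured bass is 64.

iio64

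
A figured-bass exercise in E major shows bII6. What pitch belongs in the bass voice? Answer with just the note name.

A

bII in E major has root F; the chord is F-A-C.
The figure 6 means first inversion — the third is in the bass.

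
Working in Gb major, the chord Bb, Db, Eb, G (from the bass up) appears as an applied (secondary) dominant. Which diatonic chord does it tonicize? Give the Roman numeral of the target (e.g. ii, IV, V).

ii

The chord is a dominant seventh chord on Eb.
A dominant resolves down a perfect fifth: Eb → Ab. In Gb major, Ab is scale degree 2, i.e. ii.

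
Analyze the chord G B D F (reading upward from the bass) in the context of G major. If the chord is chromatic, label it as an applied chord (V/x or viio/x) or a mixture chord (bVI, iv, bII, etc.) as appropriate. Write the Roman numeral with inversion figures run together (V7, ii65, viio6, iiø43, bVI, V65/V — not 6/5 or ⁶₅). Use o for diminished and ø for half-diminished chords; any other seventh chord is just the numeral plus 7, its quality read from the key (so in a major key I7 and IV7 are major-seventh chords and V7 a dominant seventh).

V7/IV

Stacked in thirds the chord is G-B-D-F: a dominant seventh chord on G.
G is not a diatonic chord root with this quality in G major, but it lies a perfect fifth above C (IV), so the chord functions as an applied dominant of IV.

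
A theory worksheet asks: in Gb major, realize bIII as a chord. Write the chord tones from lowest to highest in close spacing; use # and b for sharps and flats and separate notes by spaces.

bIII is a major triad on the lowered third degree, borrowed from the parallel minor. In Gb major that root is Bbb.
So the chord is Bbb-Db-Fb, a major triad.

Bbb Db Fb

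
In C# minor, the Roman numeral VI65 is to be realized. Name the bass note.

VI in C# minor has root A; the chord is A-C#-E-G#.
The figure 65 means first inversion — the third is in the bass.

C#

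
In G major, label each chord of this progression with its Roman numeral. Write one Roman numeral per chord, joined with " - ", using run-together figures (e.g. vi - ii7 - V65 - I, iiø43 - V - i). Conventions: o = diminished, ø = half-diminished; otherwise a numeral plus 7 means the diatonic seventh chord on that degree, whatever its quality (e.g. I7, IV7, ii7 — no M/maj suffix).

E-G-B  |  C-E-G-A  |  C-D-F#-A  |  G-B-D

vi - ii65 - V42 - I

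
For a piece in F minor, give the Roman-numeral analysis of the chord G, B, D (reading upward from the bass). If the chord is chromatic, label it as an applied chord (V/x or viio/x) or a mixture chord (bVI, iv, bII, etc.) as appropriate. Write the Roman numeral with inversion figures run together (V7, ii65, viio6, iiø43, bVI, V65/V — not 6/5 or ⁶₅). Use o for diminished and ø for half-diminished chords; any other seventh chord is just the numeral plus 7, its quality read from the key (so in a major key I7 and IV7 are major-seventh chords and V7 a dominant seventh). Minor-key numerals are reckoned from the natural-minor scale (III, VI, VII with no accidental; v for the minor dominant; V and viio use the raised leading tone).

V/V

Stacked in thirds the chord is G-B-D: a major triad on G.
G is not a diatonic chord root with this quality in F minor, but it lies a perfect fifth above C (V), so the chord functions as an applied dominant of V.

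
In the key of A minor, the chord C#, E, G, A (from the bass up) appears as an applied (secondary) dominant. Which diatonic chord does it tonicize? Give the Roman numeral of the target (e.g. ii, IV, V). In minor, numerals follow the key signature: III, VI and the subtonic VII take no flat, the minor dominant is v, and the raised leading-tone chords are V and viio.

iv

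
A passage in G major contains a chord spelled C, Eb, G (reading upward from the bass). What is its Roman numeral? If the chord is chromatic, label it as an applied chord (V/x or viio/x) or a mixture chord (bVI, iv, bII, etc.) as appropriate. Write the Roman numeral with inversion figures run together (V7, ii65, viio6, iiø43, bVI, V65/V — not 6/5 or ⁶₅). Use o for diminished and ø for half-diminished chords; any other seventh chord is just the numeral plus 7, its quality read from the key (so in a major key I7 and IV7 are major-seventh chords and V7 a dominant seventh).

iv

The pitches C-Eb-G form a minor triad rooted on C.
C is the fourth degree of G major. This is the minor subdominant, borrowed from the parallel minor.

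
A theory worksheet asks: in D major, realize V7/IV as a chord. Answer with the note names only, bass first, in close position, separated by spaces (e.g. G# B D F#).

D F# A C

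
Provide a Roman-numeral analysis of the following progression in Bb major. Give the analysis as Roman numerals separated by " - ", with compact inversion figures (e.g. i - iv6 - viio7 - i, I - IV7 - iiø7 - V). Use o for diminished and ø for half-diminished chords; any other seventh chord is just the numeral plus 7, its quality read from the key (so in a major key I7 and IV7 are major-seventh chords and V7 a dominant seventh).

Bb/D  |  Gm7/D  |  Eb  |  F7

Bb/D: root Bb is the tonic; major triad there is I6.
Gm7/D: root G is the submediant; minor seventh chord there is vi43.
Eb: major triad on Eb = scale degree 4 → IV.
F7 has root F, degree 5 in Bb major, so V7.

I6 - vi43 - IV - V7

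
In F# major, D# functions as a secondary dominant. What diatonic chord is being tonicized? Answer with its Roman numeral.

ii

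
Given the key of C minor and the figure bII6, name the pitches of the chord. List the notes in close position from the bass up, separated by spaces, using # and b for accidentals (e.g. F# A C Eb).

F Ab Db

bII6 is the Neapolitan sixth — a major triad on the lowered second degree, here in its customary first inversion. In C minor that root is Db.
So the chord is Db-F-Ab, a major triad.
With the 6 figure the chord is in first inversion; from the bass F upward in close position it reads F-Ab-Db.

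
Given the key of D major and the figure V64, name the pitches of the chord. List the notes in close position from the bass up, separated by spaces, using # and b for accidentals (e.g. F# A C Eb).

The numeral's case and figure indicate a major triad. In D major its root, scale degree 5, is A.
That chord is spelled A-C#-E.
The figured bass 64 indicates second inversion, placing the fifth (E) in the bass: E-A-C#.

E A C#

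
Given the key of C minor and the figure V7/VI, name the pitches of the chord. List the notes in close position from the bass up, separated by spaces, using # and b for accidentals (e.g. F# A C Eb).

V7/VI is a secondary dominant — the dominant seventh of VI. VI in C minor is Ab, so the applied chord's root is Eb, a perfect fifth above.
Building a dominant seventh chord on Eb gives Eb-G-Bb-Db.

Eb G Bb Db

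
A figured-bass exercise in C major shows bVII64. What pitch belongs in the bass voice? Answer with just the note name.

bVII in C major has root Bb; the chord is Bb-D-F.
The figure 64 means second inversion — the fifth is in the bass.

F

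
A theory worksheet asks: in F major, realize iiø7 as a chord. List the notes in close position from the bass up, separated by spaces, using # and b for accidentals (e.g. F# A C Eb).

G Bb Db F

iiø7 is the half-diminished supertonic seventh, borrowed from the parallel minor. In F major that root is G.
So the chord is G-Bb-Db-F, a half-diminished seventh chord.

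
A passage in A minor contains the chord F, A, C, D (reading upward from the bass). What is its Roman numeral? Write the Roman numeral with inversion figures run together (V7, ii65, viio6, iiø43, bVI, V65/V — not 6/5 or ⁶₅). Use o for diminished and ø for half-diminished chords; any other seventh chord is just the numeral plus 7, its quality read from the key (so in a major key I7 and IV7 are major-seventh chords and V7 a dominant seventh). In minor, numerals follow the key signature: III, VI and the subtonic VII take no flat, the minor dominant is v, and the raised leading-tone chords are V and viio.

The pitches D-F-A-C form a minor seventh chord rooted on D.
In A minor, D is the subdominant; the diatonic minor seventh chord there is iv7.
With F in the bass the chord is in first inversion, so the figured bass is 65.

iv65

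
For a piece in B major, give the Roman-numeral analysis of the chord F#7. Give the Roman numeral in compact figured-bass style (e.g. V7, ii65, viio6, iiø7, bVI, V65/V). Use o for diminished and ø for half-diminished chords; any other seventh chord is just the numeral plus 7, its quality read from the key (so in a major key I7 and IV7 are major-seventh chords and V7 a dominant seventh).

V7

The pitches F#-A#-C#-E form a dominant seventh chord rooted on F#.
In B major, F# is the dominant; the diatonic dominant seventh chord there is V7.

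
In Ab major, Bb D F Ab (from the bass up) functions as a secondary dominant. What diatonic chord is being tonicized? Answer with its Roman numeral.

V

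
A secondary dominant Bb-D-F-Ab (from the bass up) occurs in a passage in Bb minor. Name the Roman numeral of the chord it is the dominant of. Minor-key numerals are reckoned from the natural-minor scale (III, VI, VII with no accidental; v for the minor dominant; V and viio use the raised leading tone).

iv

The chord is a dominant seventh chord on Bb.
A dominant resolves down a perfect fifth: Bb → Eb. In Bb minor, Eb is scale degree 4, i.e. iv.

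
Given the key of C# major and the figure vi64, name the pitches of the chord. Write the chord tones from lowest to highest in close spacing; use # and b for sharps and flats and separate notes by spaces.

E# A# C#

In C# major, the submediant is A#, and the diatonic chord built there is a minor triad.
That chord is spelled A#-C#-E#.
With the 64 figure the chord is in second inversion; from the bass E# upward in close position it reads E#-A#-C#.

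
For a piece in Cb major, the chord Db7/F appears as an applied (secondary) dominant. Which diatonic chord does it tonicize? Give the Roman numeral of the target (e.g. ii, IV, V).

V

The chord is a dominant seventh chord on Db.
A dominant resolves down a perfect fifth: Db → Gb. In Cb major, Gb is scale degree 5, i.e. V.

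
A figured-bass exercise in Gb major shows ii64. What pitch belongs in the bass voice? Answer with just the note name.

Eb

ii in Gb major has root Ab; the chord is Ab-Cb-Eb.
The figure 64 means second inversion — the fifth is in the bass.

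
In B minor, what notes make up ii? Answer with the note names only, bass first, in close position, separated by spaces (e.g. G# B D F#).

Scale degree 2 in B minor is C#; here the chord built on it is altered to a minor triad. ii is the minor supertonic, borrowed from the parallel major (the Dorian ii).
So the chord is C#-E-G#.

C# E G#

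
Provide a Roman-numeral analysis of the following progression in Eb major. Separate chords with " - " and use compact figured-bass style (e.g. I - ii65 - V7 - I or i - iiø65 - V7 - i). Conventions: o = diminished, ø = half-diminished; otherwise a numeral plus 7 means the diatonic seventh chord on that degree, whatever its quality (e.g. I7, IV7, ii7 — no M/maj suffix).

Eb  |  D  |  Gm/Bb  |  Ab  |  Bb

Eb has root Eb, degree 1 in Eb major, so I.
D: a major triad on D, the applied dominant of iii → V/iii.
Gm/Bb has root G, degree 3 in Eb major, so iii6.
Ab has root Ab, degree 4 in Eb major, so IV.
Bb: major triad on Bb = scale degree 5 → V.

I - V/iii - iii6 - IV - V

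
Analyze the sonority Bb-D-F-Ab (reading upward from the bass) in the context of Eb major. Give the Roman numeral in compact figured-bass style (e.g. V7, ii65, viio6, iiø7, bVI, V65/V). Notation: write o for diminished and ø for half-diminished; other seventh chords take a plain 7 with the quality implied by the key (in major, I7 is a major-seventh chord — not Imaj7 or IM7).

The pitches Bb-D-F-Ab form a dominant seventh chord rooted on Bb.
In Eb major, Bb is the dominant; the diatonic dominant seventh chord there is V7.

V7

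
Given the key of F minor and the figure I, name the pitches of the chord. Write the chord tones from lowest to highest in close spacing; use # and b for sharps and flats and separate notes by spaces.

F A C

Scale degree 1 in F minor is F; here the chord built on it is altered to a major triad. I is the major tonic (Picardy third), borrowed from the parallel major.
So the chord is F-A-C, a major triad.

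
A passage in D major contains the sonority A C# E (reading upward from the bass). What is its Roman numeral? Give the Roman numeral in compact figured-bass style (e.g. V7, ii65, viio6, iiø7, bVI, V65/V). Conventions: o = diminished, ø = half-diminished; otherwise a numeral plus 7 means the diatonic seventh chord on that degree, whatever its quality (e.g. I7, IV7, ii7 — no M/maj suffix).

V

Stacked in thirds the chord is A-C#-E: a major triad on A.
A is scale degree 5 in D major, and a major triad on that degree is written V.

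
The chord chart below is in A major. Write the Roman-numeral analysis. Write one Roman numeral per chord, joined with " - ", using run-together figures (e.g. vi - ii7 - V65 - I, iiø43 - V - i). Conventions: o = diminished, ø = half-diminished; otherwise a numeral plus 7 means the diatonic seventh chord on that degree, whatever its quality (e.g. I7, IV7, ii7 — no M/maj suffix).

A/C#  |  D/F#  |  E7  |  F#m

I6 - IV6 - V7 - vi

A/C# has root A, degree 1 in A major, so I6.
D/F#: major triad on D = scale degree 4 → IV6.
E7: root E is the dominant; dominant seventh chord there is V7.
F#m has root F#, degree 6 in A major, so vi.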